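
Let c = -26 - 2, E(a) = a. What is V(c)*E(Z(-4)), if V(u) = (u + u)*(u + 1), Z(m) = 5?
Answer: 7560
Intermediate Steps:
c = -28
V(u) = 2*u*(1 + u) (V(u) = (2*u)*(1 + u) = 2*u*(1 + u))
V(c)*E(Z(-4)) = (2*(-28)*(1 - 28))*5 = (2*(-28)*(-27))*5 = 1512*5 = 7560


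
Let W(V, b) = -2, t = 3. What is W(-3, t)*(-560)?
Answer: 1120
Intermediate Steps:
W(-3, t)*(-560) = -2*(-560) = 1120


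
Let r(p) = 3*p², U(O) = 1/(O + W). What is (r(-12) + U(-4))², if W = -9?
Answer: 31528225/169 ≈ 1.8656e+5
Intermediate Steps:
U(O) = 1/(-9 + O) (U(O) = 1/(O - 9) = 1/(-9 + O))
(r(-12) + U(-4))² = (3*(-12)² + 1/(-9 - 4))² = (3*144 + 1/(-13))² = (432 - 1/13)² = (5615/13)² = 31528225/169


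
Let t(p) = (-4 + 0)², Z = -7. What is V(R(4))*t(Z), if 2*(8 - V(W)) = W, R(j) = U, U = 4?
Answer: 96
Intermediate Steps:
t(p) = 16 (t(p) = (-4)² = 16)
R(j) = 4
V(W) = 8 - W/2
V(R(4))*t(Z) = (8 - ½*4)*16 = (8 - 2)*16 = 6*16 = 96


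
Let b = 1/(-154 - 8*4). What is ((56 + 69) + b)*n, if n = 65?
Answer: 1511185/186 ≈ 8124.6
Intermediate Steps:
b = -1/186 (b = 1/(-154 - 32) = 1/(-186) = -1/186 ≈ -0.0053763)
((56 + 69) + b)*n = ((56 + 69) - 1/186)*65 = (125 - 1/186)*65 = (23249/186)*65 = 1511185/186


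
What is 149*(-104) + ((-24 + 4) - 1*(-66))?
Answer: -15450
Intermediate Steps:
149*(-104) + ((-24 + 4) - 1*(-66)) = -15496 + (-20 + 66) = -15496 + 46 = -15450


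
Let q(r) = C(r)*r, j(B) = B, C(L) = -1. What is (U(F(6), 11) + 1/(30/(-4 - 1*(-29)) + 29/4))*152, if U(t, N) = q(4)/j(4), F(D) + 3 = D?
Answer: -22648/169 ≈ -134.01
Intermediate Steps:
q(r) = -r
F(D) = -3 + D
U(t, N) = -1 (U(t, N) = -1*4/4 = -4*1/4 = -1)
(U(F(6), 11) + 1/(30/(-4 - 1*(-29)) + 29/4))*152 = (-1 + 1/(30/(-4 - 1*(-29)) + 29/4))*152 = (-1 + 1/(30/(-4 + 29) + 29*(1/4)))*152 = (-1 + 1/(30/25 + 29/4))*152 = (-1 + 1/(30*(1/25) + 29/4))*152 = (-1 + 1/(6/5 + 29/4))*152 = (-1 + 1/(169/20))*152 = (-1 + 20/169)*152 = -149/169*152 = -22648/169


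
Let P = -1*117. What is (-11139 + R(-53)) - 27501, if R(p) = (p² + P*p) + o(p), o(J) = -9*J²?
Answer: -54911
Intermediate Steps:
P = -117
R(p) = -117*p - 8*p² (R(p) = (p² - 117*p) - 9*p² = -117*p - 8*p²)
(-11139 + R(-53)) - 27501 = (-11139 - 53*(-117 - 8*(-53))) - 27501 = (-11139 - 53*(-117 + 424)) - 27501 = (-11139 - 53*307) - 27501 = (-11139 - 16271) - 27501 = -27410 - 27501 = -54911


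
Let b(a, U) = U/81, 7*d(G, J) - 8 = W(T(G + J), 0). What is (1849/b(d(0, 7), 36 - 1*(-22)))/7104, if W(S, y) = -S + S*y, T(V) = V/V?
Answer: 49923/137344 ≈ 0.36349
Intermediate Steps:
T(V) = 1
d(G, J) = 1 (d(G, J) = 8/7 + (1*(-1 + 0))/7 = 8/7 + (1*(-1))/7 = 8/7 + (1/7)*(-1) = 8/7 - 1/7 = 1)
b(a, U) = U/81 (b(a, U) = U*(1/81) = U/81)
(1849/b(d(0, 7), 36 - 1*(-22)))/7104 = (1849/(((36 - 1*(-22))/81)))/7104 = (1849/(((36 + 22)/81)))*(1/7104) = (1849/(((1/81)*58)))*(1/7104) = (1849/(58/81))*(1/7104) = (1849*(81/58))*(1/7104) = (149769/58)*(1/7104) = 49923/137344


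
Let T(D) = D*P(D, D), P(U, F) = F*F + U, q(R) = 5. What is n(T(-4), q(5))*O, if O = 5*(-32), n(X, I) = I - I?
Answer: 0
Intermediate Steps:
P(U, F) = U + F² (P(U, F) = F² + U = U + F²)
T(D) = D*(D + D²)
n(X, I) = 0
O = -160
n(T(-4), q(5))*O = 0*(-160) = 0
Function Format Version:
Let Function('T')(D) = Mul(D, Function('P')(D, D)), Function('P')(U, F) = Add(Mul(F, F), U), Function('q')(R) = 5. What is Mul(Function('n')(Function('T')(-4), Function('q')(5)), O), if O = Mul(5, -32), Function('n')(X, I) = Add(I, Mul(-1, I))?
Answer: 0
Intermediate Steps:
Function('P')(U, F) = Add(U, Pow(F, 2)) (Function('P')(U, F) = Add(Pow(F, 2), U) = Add(U, Pow(F, 2)))
Function('T')(D) = Mul(D, Add(D, Pow(D, 2)))
Function('n')(X, I) = 0
O = -160
Mul(Function('n')(Function('T')(-4), Function('q')(5)), O) = Mul(0, -160) = 0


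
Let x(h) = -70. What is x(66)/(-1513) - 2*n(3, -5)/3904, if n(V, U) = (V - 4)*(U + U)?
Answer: 60755/1476688 ≈ 0.041143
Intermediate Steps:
n(V, U) = 2*U*(-4 + V) (n(V, U) = (-4 + V)*(2*U) = 2*U*(-4 + V))
x(66)/(-1513) - 2*n(3, -5)/3904 = -70/(-1513) - 4*(-5)*(-4 + 3)/3904 = -70*(-1/1513) - 4*(-5)*(-1)*(1/3904) = 70/1513 - 2*10*(1/3904) = 70/1513 - 20*1/3904 = 70/1513 - 5/976 = 60755/1476688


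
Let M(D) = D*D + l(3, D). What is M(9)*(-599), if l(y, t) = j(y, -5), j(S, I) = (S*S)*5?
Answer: -75474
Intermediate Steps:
j(S, I) = 5*S² (j(S, I) = S²*5 = 5*S²)
l(y, t) = 5*y²
M(D) = 45 + D² (M(D) = D*D + 5*3² = D² + 5*9 = D² + 45 = 45 + D²)
M(9)*(-599) = (45 + 9²)*(-599) = (45 + 81)*(-599) = 126*(-599) = -75474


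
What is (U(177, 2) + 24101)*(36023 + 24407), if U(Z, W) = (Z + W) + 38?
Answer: 1469536740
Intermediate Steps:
U(Z, W) = 38 + W + Z (U(Z, W) = (W + Z) + 38 = 38 + W + Z)
(U(177, 2) + 24101)*(36023 + 24407) = ((38 + 2 + 177) + 24101)*(36023 + 24407) = (217 + 24101)*60430 = 24318*60430 = 1469536740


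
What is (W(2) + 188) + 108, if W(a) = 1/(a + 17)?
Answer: 5625/19 ≈ 296.05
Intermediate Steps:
W(a) = 1/(17 + a)
(W(2) + 188) + 108 = (1/(17 + 2) + 188) + 108 = (1/19 + 188) + 108 = 3573/19 + 108 = 5625/19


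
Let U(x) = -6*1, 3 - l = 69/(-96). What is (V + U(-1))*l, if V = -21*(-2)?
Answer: 1071/8 ≈ 133.88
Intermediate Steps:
l = 119/32 (l = 3 - 69/(-96) = 3 - 69*(-1)/96 = 3 - 1*(-23/32) = 3 + 23/32 = 119/32 ≈ 3.7188)
V = 42
U(x) = -6
(V + U(-1))*l = (42 - 6)*(119/32) = 36*(119/32) = 1071/8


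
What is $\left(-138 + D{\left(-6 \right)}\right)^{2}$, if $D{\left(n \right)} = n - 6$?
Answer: $22500$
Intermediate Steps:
$D{\left(n \right)} = -6 + n$
$\left(-138 + D{\left(-6 \right)}\right)^{2} = \left(-138 - 12\right)^{2} = \left(-150\right)^{2} = 22500$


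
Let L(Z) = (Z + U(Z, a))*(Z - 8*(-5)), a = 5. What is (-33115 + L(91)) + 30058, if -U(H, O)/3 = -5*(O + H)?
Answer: 197504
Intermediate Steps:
U(H, O) = 15*H + 15*O (U(H, O) = -(-15)*(O + H) = -(-15)*(H + O) = -3*(-5*H - 5*O) = 15*H + 15*O)
L(Z) = (40 + Z)*(75 + 16*Z) (L(Z) = (Z + (15*Z + 15*5))*(Z - 8*(-5)) = (Z + (15*Z + 75))*(Z + 40) = (Z + (75 + 15*Z))*(40 + Z) = (75 + 16*Z)*(40 + Z) = (40 + Z)*(75 + 16*Z))
(-33115 + L(91)) + 30058 = (-33115 + (3000 + 16*91² + 715*91)) + 30058 = (-33115 + (3000 + 16*8281 + 65065)) + 30058 = (-33115 + (3000 + 132496 + 65065)) + 30058 = (-33115 + 200561) + 30058 = 167446 + 30058 = 197504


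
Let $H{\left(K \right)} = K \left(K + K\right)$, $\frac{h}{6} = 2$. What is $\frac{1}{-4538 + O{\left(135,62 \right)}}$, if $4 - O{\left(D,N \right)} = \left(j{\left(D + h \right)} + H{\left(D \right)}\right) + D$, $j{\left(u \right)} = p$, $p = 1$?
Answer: $- \frac{1}{41120} \approx -2.4319 \cdot 10^{-5}$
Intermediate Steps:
$h = 12$ ($h = 6 \cdot 2 = 12$)
$H{\left(K \right)} = 2 K^{2}$ ($H{\left(K \right)} = K 2 K = 2 K^{2}$)
$j{\left(u \right)} = 1$
$O{\left(D,N \right)} = 3 - D - 2 D^{2}$ ($O{\left(D,N \right)} = 4 - \left(\left(1 + 2 D^{2}\right) + D\right) = 4 - \left(1 + D + 2 D^{2}\right) = 3 - D - 2 D^{2}$)
$\frac{1}{-4538 + O{\left(135,62 \right)}} = \frac{1}{-4538 - \left(132 + 36450\right)} = \frac{1}{-4538 - 36582} = \frac{1}{-41120} = - \frac{1}{41120}$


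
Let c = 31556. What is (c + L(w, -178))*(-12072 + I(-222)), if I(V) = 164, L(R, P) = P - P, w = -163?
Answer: -375768848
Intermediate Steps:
L(R, P) = 0
(c + L(w, -178))*(-12072 + I(-222)) = (31556 + 0)*(-12072 + 164) = 31556*(-11908) = -375768848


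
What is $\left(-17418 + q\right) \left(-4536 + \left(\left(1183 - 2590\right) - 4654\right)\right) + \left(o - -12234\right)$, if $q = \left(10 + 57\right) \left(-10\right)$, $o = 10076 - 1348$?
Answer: $191699498$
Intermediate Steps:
$o = 8728$
$q = -670$ ($q = 67 \left(-10\right) = -670$)
$\left(-17418 + q\right) \left(-4536 + \left(\left(1183 - 2590\right) - 4654\right)\right) + \left(o - -12234\right) = \left(-17418 - 670\right) \left(-4536 + \left(\left(1183 - 2590\right) - 4654\right)\right) + \left(8728 - -12234\right) = - 18088 \left(-4536 - 6061\right) + \left(8728 + 12234\right) = - 18088 \left(-4536 - 6061\right) + 20962 = \left(-18088\right) \left(-10597\right) + 20962 = 191678536 + 20962 = 191699498$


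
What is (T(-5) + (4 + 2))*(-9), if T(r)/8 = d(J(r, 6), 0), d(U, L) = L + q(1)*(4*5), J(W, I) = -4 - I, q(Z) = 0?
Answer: -54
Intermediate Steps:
d(U, L) = L (d(U, L) = L + 0*(4*5) = L + 0*20 = L + 0 = L)
T(r) = 0 (T(r) = 8*0 = 0)
(T(-5) + (4 + 2))*(-9) = (0 + (4 + 2))*(-9) = (0 + 6)*(-9) = 6*(-9) = -54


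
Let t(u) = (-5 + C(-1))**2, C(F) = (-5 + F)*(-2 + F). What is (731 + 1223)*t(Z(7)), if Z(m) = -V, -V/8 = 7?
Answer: 330226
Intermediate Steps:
V = -56 (V = -8*7 = -56)
Z(m) = 56 (Z(m) = -1*(-56) = 56)
t(u) = 169 (t(u) = (-5 + (10 + (-1)**2 - 7*(-1)))**2 = (-5 + (10 + 1 + 7))**2 = (-5 + 18)**2 = 13**2 = 169)
(731 + 1223)*t(Z(7)) = (731 + 1223)*169 = 1954*169 = 330226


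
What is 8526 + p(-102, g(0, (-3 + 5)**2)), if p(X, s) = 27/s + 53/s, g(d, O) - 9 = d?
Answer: 76814/9 ≈ 8534.9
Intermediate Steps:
g(d, O) = 9 + d
p(X, s) = 80/s
8526 + p(-102, g(0, (-3 + 5)**2)) = 8526 + 80/(9 + 0) = 8526 + 80/9 = 76814/9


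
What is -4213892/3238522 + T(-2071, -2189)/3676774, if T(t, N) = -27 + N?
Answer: -3875176277290/2976828372007 ≈ -1.3018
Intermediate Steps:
-4213892/3238522 + T(-2071, -2189)/3676774 = -4213892/3238522 + (-27 - 2189)/3676774 = -4213892*1/3238522 - 2216*1/3676774 = -2106946/1619261 - 1108/1838387 = -3875176277290/2976828372007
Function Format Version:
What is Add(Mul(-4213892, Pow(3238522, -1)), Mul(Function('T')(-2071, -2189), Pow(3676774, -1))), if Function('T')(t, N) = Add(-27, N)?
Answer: Rational(-3875176277290, 2976828372007) ≈ -1.3018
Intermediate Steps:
Add(Mul(-4213892, Pow(3238522, -1)), Mul(Function('T')(-2071, -2189), Pow(3676774, -1))) = Add(Mul(-4213892, Pow(3238522, -1)), Mul(Add(-27, -2189), Pow(3676774, -1))) = Add(Mul(-4213892, Rational(1, 3238522)), Mul(-2216, Rational(1, 3676774))) = Add(Rational(-2106946, 1619261), Rational(-1108, 1838387)) = Rational(-3875176277290, 2976828372007)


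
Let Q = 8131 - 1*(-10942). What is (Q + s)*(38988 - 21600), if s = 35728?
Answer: 952879788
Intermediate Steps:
Q = 19073 (Q = 8131 + 10942 = 19073)
(Q + s)*(38988 - 21600) = (19073 + 35728)*(38988 - 21600) = 54801*17388 = 952879788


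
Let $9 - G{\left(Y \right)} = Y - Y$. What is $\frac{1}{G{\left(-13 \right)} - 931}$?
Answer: $- \frac{1}{922} \approx -0.0010846$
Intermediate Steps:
$G{\left(Y \right)} = 9$ ($G{\left(Y \right)} = 9 - \left(Y - Y\right) = 9 - 0 = 9 + 0 = 9$)
$\frac{1}{G{\left(-13 \right)} - 931} = \frac{1}{9 - 931} = \frac{1}{-922} = - \frac{1}{922}$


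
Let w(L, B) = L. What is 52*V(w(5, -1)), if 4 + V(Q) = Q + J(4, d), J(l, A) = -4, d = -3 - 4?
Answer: -156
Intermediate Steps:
d = -7
V(Q) = -8 + Q (V(Q) = -4 + (Q - 4) = -4 + (-4 + Q) = -8 + Q)
52*V(w(5, -1)) = 52*(-8 + 5) = 52*(-3) = -156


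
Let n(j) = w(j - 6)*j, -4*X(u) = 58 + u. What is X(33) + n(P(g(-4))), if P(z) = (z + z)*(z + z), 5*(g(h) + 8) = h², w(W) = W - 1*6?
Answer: 18411989/2500 ≈ 7364.8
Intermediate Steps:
w(W) = -6 + W (w(W) = W - 6 = -6 + W)
g(h) = -8 + h²/5
P(z) = 4*z² (P(z) = (2*z)*(2*z) = 4*z²)
X(u) = -29/2 - u/4 (X(u) = -(58 + u)/4 = -29/2 - u/4)
n(j) = j*(-12 + j) (n(j) = (-6 + (j - 6))*j = (-6 + (-6 + j))*j = (-12 + j)*j = j*(-12 + j))
X(33) + n(P(g(-4))) = (-29/2 - ¼*33) + (4*(-8 + (⅕)*(-4)²)²)*(-12 + 4*(-8 + (⅕)*(-4)²)²) = (-29/2 - 33/4) + (4*(-8 + (⅕)*16)²)*(-12 + 4*(-8 + (⅕)*16)²) = -91/4 + (4*(-8 + 16/5)²)*(-12 + 4*(-8 + 16/5)²) = -91/4 + (4*(-24/5)²)*(-12 + 4*(-24/5)²) = -91/4 + (4*(576/25))*(-12 + 4*(576/25)) = -91/4 + 2304*(-12 + 2304/25)/25 = -91/4 + (2304/25)*(2004/25) = -91/4 + 4617216/625 = 18411989/2500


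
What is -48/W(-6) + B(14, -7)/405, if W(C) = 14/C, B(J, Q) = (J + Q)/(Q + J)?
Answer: 58327/2835 ≈ 20.574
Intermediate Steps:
B(J, Q) = 1 (B(J, Q) = (J + Q)/(J + Q) = 1)
-48/W(-6) + B(14, -7)/405 = -48/(14/(-6)) + 1/405 = -48/(14*(-1/6)) + 1*(1/405) = -48/(-7/3) + 1/405 = -48*(-3/7) + 1/405 = 144/7 + 1/405 = 58327/2835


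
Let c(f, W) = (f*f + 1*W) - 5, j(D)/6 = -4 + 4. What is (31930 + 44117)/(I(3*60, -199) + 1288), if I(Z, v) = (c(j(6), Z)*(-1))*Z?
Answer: -76047/30212 ≈ -2.5171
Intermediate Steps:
j(D) = 0 (j(D) = 6*(-4 + 4) = 6*0 = 0)
c(f, W) = -5 + W + f² (c(f, W) = (f² + W) - 5 = (W + f²) - 5 = -5 + W + f²)
I(Z, v) = Z*(5 - Z) (I(Z, v) = ((-5 + Z + 0²)*(-1))*Z = ((-5 + Z + 0)*(-1))*Z = ((-5 + Z)*(-1))*Z = (5 - Z)*Z = Z*(5 - Z))
(31930 + 44117)/(I(3*60, -199) + 1288) = (31930 + 44117)/((3*60)*(5 - 3*60) + 1288) = 76047/(180*(5 - 1*180) + 1288) = 76047/(180*(5 - 180) + 1288) = 76047/(180*(-175) + 1288) = 76047/(-31500 + 1288) = 76047/(-30212) = 76047*(-1/30212) = -76047/30212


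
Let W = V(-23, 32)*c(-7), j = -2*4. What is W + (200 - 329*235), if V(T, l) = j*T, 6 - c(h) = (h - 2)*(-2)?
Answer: -79323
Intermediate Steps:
c(h) = 2 + 2*h (c(h) = 6 - (h - 2)*(-2) = 6 - (-2 + h)*(-2) = 6 - (4 - 2*h) = 6 + (-4 + 2*h) = 2 + 2*h)
j = -8
V(T, l) = -8*T
W = -2208 (W = (-8*(-23))*(2 + 2*(-7)) = 184*(2 - 14) = 184*(-12) = -2208)
W + (200 - 329*235) = -2208 + (200 - 329*235) = -2208 + (200 - 77315) = -2208 - 77115 = -79323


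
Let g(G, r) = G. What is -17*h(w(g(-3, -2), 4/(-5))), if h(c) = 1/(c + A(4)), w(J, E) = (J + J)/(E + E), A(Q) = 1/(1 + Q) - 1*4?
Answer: 340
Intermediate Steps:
A(Q) = -4 + 1/(1 + Q) (A(Q) = 1/(1 + Q) - 4 = -4 + 1/(1 + Q))
w(J, E) = J/E (w(J, E) = (2*J)/((2*E)) = (2*J)*(1/(2*E)) = J/E)
h(c) = 1/(-19/5 + c) (h(c) = 1/(c + (-3 - 4*4)/(1 + 4)) = 1/(c + (-3 - 16)/5) = 1/(c + (⅕)*(-19)) = 1/(c - 19/5) = 1/(-19/5 + c))
-17*h(w(g(-3, -2), 4/(-5))) = -85/(-19 + 5*(-3/(4/(-5)))) = -85/(-19 + 5*(-3/(4*(-⅕)))) = -85/(-19 + 5*(-3/(-⅘))) = -85/(-19 + 5*(-3*(-5/4))) = -85/(-19 + 5*(15/4)) = -85/(-19 + 75/4) = -85/(-¼) = -85*(-4) = -17*(-20) = 340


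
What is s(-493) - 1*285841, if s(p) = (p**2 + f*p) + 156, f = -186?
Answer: 49062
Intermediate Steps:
s(p) = 156 + p**2 - 186*p (s(p) = (p**2 - 186*p) + 156 = 156 + p**2 - 186*p)
s(-493) - 1*285841 = (156 + (-493)**2 - 186*(-493)) - 1*285841 = (156 + 243049 + 91698) - 285841 = 334903 - 285841 = 49062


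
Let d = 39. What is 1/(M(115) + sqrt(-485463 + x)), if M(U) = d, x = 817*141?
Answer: 1/9533 - I*sqrt(370266)/371787 ≈ 0.0001049 - 0.0016367*I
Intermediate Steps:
x = 115197
M(U) = 39
1/(M(115) + sqrt(-485463 + x)) = 1/(39 + sqrt(-485463 + 115197)) = 1/(39 + sqrt(-370266)) = 1/(39 + I*sqrt(370266))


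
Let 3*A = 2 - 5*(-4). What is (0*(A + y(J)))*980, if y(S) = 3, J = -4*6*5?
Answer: 0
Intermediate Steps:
J = -120 (J = -24*5 = -120)
A = 22/3 (A = (2 - 5*(-4))/3 = (2 + 20)/3 = (⅓)*22 = 22/3 ≈ 7.3333)
(0*(A + y(J)))*980 = (0*(22/3 + 3))*980 = (0*(31/3))*980 = 0*980 = 0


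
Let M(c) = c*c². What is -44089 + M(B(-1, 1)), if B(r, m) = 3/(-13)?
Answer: -96863560/2197 ≈ -44089.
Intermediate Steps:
B(r, m) = -3/13 (B(r, m) = 3*(-1/13) = -3/13)
M(c) = c³
-44089 + M(B(-1, 1)) = -44089 + (-3/13)³ = -44089 - 27/2197 = -96863560/2197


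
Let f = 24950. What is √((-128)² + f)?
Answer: 83*√6 ≈ 203.31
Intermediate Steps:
√((-128)² + f) = √((-128)² + 24950) = √(16384 + 24950) = √41334 = 83*√6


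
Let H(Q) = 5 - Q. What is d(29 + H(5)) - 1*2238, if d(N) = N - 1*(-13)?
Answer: -2196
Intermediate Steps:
d(N) = 13 + N (d(N) = N + 13 = 13 + N)
d(29 + H(5)) - 1*2238 = (13 + (29 + (5 - 1*5))) - 1*2238 = (13 + (29 + (5 - 5))) - 2238 = (13 + (29 + 0)) - 2238 = (13 + 29) - 2238 = 42 - 2238 = -2196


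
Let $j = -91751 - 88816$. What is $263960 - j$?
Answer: $444527$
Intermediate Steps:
$j = -180567$ ($j = -91751 - 88816 = -180567$)
$263960 - j = 263960 - -180567 = 263960 + 180567 = 444527$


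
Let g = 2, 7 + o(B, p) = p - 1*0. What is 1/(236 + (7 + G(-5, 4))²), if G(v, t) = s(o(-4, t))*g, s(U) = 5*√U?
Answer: -I/(15*I + 140*√3) ≈ -0.00025413 - 0.0041082*I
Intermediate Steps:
o(B, p) = -7 + p (o(B, p) = -7 + (p - 1*0) = -7 + (p + 0) = -7 + p)
G(v, t) = 10*√(-7 + t) (G(v, t) = (5*√(-7 + t))*2 = 10*√(-7 + t))
1/(236 + (7 + G(-5, 4))²) = 1/(236 + (7 + 10*√(-7 + 4))²) = 1/(236 + (7 + 10*√(-3))²) = 1/(236 + (7 + 10*(I*√3))²) = 1/(236 + (7 + 10*I*√3)²)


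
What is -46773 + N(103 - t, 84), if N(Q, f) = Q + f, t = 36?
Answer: -46622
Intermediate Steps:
-46773 + N(103 - t, 84) = -46773 + ((103 - 1*36) + 84) = -46773 + ((103 - 36) + 84) = -46773 + (67 + 84) = -46773 + 151 = -46622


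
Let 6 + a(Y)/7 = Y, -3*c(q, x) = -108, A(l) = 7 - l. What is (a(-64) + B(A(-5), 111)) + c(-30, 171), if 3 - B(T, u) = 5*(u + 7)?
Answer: -1041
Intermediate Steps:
B(T, u) = -32 - 5*u (B(T, u) = 3 - 5*(u + 7) = 3 - 5*(7 + u) = 3 - (35 + 5*u) = 3 + (-35 - 5*u) = -32 - 5*u)
c(q, x) = 36 (c(q, x) = -⅓*(-108) = 36)
a(Y) = -42 + 7*Y
(a(-64) + B(A(-5), 111)) + c(-30, 171) = ((-42 + 7*(-64)) + (-32 - 5*111)) + 36 = ((-42 - 448) + (-32 - 555)) + 36 = (-490 - 587) + 36 = -1077 + 36 = -1041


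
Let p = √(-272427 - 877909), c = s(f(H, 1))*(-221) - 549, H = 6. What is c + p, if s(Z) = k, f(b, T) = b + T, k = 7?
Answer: -2096 + 8*I*√17974 ≈ -2096.0 + 1072.5*I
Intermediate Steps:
f(b, T) = T + b
s(Z) = 7
c = -2096 (c = 7*(-221) - 549 = -1547 - 549 = -2096)
p = 8*I*√17974 (p = √(-1150336) = 8*I*√17974 ≈ 1072.5*I)
c + p = -2096 + 8*I*√17974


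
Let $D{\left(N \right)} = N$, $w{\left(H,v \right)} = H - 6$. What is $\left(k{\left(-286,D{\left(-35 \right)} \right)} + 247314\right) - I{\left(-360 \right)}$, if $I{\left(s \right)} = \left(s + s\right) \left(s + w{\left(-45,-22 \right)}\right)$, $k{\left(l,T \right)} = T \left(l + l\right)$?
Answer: $-28586$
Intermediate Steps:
$w{\left(H,v \right)} = -6 + H$ ($w{\left(H,v \right)} = H - 6 = -6 + H$)
$k{\left(l,T \right)} = 2 T l$ ($k{\left(l,T \right)} = T 2 l = 2 T l$)
$I{\left(s \right)} = 2 s \left(-51 + s\right)$ ($I{\left(s \right)} = \left(s + s\right) \left(s - 51\right) = 2 s \left(s - 51\right) = 2 s \left(-51 + s\right)$)
$\left(k{\left(-286,D{\left(-35 \right)} \right)} + 247314\right) - I{\left(-360 \right)} = \left(2 \left(-35\right) \left(-286\right) + 247314\right) - 2 \left(-360\right) \left(-51 - 360\right) = \left(20020 + 247314\right) - 2 \left(-360\right) \left(-411\right) = 267334 - 295920 = -28586$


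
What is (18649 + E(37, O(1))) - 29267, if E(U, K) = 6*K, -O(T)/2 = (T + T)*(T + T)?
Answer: -10666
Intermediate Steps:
O(T) = -8*T**2 (O(T) = -2*(T + T)*(T + T) = -2*2*T*2*T = -8*T**2)
(18649 + E(37, O(1))) - 29267 = (18649 + 6*(-8*1**2)) - 29267 = (18649 + 6*(-8*1)) - 29267 = (18649 + 6*(-8)) - 29267 = (18649 - 48) - 29267 = 18601 - 29267 = -10666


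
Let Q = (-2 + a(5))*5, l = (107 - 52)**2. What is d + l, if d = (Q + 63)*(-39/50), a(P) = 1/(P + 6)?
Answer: 820409/275 ≈ 2983.3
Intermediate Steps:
a(P) = 1/(6 + P)
l = 3025 (l = 55**2 = 3025)
Q = -105/11 (Q = (-2 + 1/(6 + 5))*5 = (-2 + 1/11)*5 = -21/11*5 = -105/11 ≈ -9.5455)
d = -11466/275 (d = (-105/11 + 63)*(-39/50) = 588*(-39*1/50)/11 = (588/11)*(-39/50) = -11466/275 ≈ -41.695)
d + l = -11466/275 + 3025 = 820409/275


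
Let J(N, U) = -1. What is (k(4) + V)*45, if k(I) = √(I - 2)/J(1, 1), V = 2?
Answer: 90 - 45*√2 ≈ 26.360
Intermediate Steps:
k(I) = -√(-2 + I) (k(I) = √(I - 2)/(-1) = √(-2 + I)*(-1) = -√(-2 + I))
(k(4) + V)*45 = (-√(-2 + 4) + 2)*45 = (-√2 + 2)*45 = (2 - √2)*45 = 90 - 45*√2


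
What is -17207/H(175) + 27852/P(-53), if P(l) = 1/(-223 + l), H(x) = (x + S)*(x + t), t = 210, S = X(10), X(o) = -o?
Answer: -488326348007/63525 ≈ -7.6872e+6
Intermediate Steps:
S = -10 (S = -1*10 = -10)
H(x) = (-10 + x)*(210 + x) (H(x) = (x - 10)*(x + 210) = (-10 + x)*(210 + x))
-17207/H(175) + 27852/P(-53) = -17207/(-2100 + 175² + 200*175) + 27852/(1/(-223 - 53)) = -17207/(-2100 + 30625 + 35000) + 27852/(1/(-276)) = -17207/63525 + 27852/(-1/276) = -17207*1/63525 + 27852*(-276) = -17207/63525 - 7687152 = -488326348007/63525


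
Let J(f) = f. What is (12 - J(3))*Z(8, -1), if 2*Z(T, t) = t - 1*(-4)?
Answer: 27/2 ≈ 13.500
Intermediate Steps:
Z(T, t) = 2 + t/2 (Z(T, t) = (t - 1*(-4))/2 = (t + 4)/2 = (4 + t)/2 = 2 + t/2)
(12 - J(3))*Z(8, -1) = (12 - 1*3)*(2 + (½)*(-1)) = (12 - 3)*(2 - ½) = 9*(3/2) = 27/2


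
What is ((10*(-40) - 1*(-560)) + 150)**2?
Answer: 96100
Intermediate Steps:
((10*(-40) - 1*(-560)) + 150)**2 = ((-400 + 560) + 150)**2 = (160 + 150)**2 = 310**2 = 96100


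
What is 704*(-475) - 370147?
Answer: -704547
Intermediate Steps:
704*(-475) - 370147 = -334400 - 370147 = -704547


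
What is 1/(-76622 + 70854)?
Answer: -1/5768 ≈ -0.00017337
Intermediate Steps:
1/(-76622 + 70854) = 1/(-5768) = -1/5768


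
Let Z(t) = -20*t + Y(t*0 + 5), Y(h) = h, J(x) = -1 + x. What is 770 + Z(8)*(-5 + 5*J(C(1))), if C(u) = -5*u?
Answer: 6195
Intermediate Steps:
Z(t) = 5 - 20*t (Z(t) = -20*t + (t*0 + 5) = -20*t + (0 + 5) = -20*t + 5 = 5 - 20*t)
770 + Z(8)*(-5 + 5*J(C(1))) = 770 + (5 - 20*8)*(-5 + 5*(-1 - 5*1)) = 770 + (5 - 160)*(-5 + 5*(-1 - 5)) = 770 - 155*(-5 + 5*(-6)) = 770 - 155*(-5 - 30) = 770 - 155*(-35) = 770 + 5425 = 6195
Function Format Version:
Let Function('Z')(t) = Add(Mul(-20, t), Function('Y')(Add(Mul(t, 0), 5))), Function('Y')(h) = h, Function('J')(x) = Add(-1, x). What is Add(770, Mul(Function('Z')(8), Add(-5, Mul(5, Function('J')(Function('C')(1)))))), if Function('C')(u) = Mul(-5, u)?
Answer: 6195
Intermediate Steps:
Function('Z')(t) = Add(5, Mul(-20, t)) (Function('Z')(t) = Add(Mul(-20, t), Add(Mul(t, 0), 5)) = Add(Mul(-20, t), Add(0, 5)) = Add(Mul(-20, t), 5) = Add(5, Mul(-20, t)))
Add(770, Mul(Function('Z')(8), Add(-5, Mul(5, Function('J')(Function('C')(1)))))) = Add(770, Mul(Add(5, Mul(-20, 8)), Add(-5, Mul(5, Add(-1, Mul(-5, 1)))))) = Add(770, Mul(Add(5, -160), Add(-5, Mul(5, Add(-1, -5))))) = Add(770, Mul(-155, Add(-5, Mul(5, -6)))) = Add(770, Mul(-155, Add(-5, -30))) = Add(770, Mul(-155, -35)) = Add(770, 5425) = 6195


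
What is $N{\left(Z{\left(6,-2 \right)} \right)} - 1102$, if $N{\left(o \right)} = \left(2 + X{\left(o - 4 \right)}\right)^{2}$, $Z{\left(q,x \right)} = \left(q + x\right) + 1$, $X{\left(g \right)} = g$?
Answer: $-1093$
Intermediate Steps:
$Z{\left(q,x \right)} = 1 + q + x$
$N{\left(o \right)} = \left(-2 + o\right)^{2}$ ($N{\left(o \right)} = \left(2 + \left(o - 4\right)\right)^{2} = \left(2 + \left(-4 + o\right)\right)^{2} = \left(-2 + o\right)^{2}$)
$N{\left(Z{\left(6,-2 \right)} \right)} - 1102 = \left(-2 + \left(1 + 6 - 2\right)\right)^{2} - 1102 = \left(-2 + 5\right)^{2} - 1102 = 3^{2} - 1102 = 9 - 1102 = -1093$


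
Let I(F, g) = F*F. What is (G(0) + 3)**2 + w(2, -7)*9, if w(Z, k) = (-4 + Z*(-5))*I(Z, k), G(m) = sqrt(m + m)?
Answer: -495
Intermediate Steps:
G(m) = sqrt(2)*sqrt(m) (G(m) = sqrt(2*m) = sqrt(2)*sqrt(m))
I(F, g) = F**2
w(Z, k) = Z**2*(-4 - 5*Z) (w(Z, k) = (-4 + Z*(-5))*Z**2 = (-4 - 5*Z)*Z**2 = Z**2*(-4 - 5*Z))
(G(0) + 3)**2 + w(2, -7)*9 = (sqrt(2)*sqrt(0) + 3)**2 + (2**2*(-4 - 5*2))*9 = (sqrt(2)*0 + 3)**2 + (4*(-4 - 10))*9 = (0 + 3)**2 + (4*(-14))*9 = 3**2 - 56*9 = 9 - 504 = -495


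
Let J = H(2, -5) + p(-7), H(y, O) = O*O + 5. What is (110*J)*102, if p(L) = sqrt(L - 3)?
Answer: 336600 + 11220*I*sqrt(10) ≈ 3.366e+5 + 35481.0*I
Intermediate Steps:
p(L) = sqrt(-3 + L)
H(y, O) = 5 + O**2 (H(y, O) = O**2 + 5 = 5 + O**2)
J = 30 + I*sqrt(10) (J = (5 + (-5)**2) + sqrt(-3 - 7) = (5 + 25) + sqrt(-10) = 30 + I*sqrt(10) ≈ 30.0 + 3.1623*I)
(110*J)*102 = (110*(30 + I*sqrt(10)))*102 = (3300 + 110*I*sqrt(10))*102 = 336600 + 11220*I*sqrt(10)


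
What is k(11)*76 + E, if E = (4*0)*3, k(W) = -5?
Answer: -380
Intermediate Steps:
E = 0 (E = 0*3 = 0)
k(11)*76 + E = -5*76 + 0 = -380 + 0 = -380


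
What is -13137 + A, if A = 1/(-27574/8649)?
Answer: -362248287/27574 ≈ -13137.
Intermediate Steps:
A = -8649/27574 (A = 1/(-27574*1/8649) = 1/(-27574/8649) = -8649/27574 ≈ -0.31366)
-13137 + A = -13137 - 8649/27574 = -362248287/27574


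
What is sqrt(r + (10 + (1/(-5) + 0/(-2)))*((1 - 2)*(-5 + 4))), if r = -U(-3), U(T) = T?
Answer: 8*sqrt(5)/5 ≈ 3.5777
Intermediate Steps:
r = 3 (r = -1*(-3) = 3)
sqrt(r + (10 + (1/(-5) + 0/(-2)))*((1 - 2)*(-5 + 4))) = sqrt(3 + (10 + (1/(-5) + 0/(-2)))*((1 - 2)*(-5 + 4))) = sqrt(3 + (10 + (1*(-1/5) + 0*(-1/2)))*(-1*(-1))) = sqrt(3 + (10 + (-1/5 + 0))*1) = sqrt(3 + (10 - 1/5)*1) = sqrt(3 + (49/5)*1) = sqrt(3 + 49/5) = sqrt(64/5) = 8*sqrt(5)/5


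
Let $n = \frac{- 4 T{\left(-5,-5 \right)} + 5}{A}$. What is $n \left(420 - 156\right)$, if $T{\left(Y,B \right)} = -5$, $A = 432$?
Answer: $\frac{275}{18} \approx 15.278$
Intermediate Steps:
$n = \frac{25}{432}$ ($n = \frac{\left(-4\right) \left(-5\right) + 5}{432} = \left(20 + 5\right) \frac{1}{432} = 25 \cdot \frac{1}{432} = \frac{25}{432} \approx 0.05787$)
$n \left(420 - 156\right) = \frac{25 \left(420 - 156\right)}{432} = \frac{25}{432} \cdot 264 = \frac{275}{18}$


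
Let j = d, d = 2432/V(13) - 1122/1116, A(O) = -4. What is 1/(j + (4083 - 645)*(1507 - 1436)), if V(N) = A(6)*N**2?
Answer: 31434/7672831841 ≈ 4.0968e-6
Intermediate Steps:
V(N) = -4*N**2
d = -144691/31434 (d = 2432/((-4*13**2)) - 1122/1116 = 2432/((-4*169)) - 1122*1/1116 = 2432/(-676) - 187/186 = 2432*(-1/676) - 187/186 = -608/169 - 187/186 = -144691/31434 ≈ -4.6030)
j = -144691/31434 ≈ -4.6030
1/(j + (4083 - 645)*(1507 - 1436)) = 1/(-144691/31434 + (4083 - 645)*(1507 - 1436)) = 1/(-144691/31434 + 3438*71) = 1/(-144691/31434 + 244098) = 1/(7672831841/31434) = 31434/7672831841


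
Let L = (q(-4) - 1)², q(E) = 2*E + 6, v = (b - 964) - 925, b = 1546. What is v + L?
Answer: -334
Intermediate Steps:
v = -343 (v = (1546 - 964) - 925 = 582 - 925 = -343)
q(E) = 6 + 2*E
L = 9 (L = ((6 + 2*(-4)) - 1)² = ((6 - 8) - 1)² = (-2 - 1)² = (-3)² = 9)
v + L = -343 + 9 = -334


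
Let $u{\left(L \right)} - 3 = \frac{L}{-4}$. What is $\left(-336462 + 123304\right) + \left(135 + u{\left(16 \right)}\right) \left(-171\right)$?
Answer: $-236072$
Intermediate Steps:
$u{\left(L \right)} = 3 - \frac{L}{4}$ ($u{\left(L \right)} = 3 + \frac{L}{-4} = 3 + L \left(- \frac{1}{4}\right) = 3 - \frac{L}{4}$)
$\left(-336462 + 123304\right) + \left(135 + u{\left(16 \right)}\right) \left(-171\right) = \left(-336462 + 123304\right) + \left(135 + \left(3 - 4\right)\right) \left(-171\right) = -213158 + \left(135 + \left(3 - 4\right)\right) \left(-171\right) = -213158 + \left(135 - 1\right) \left(-171\right) = -213158 + 134 \left(-171\right) = -213158 - 22914 = -236072$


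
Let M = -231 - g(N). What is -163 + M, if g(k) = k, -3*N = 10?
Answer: -1172/3 ≈ -390.67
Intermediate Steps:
N = -10/3 (N = -⅓*10 = -10/3 ≈ -3.3333)
M = -683/3 (M = -231 - 1*(-10/3) = -231 + 10/3 = -683/3 ≈ -227.67)
-163 + M = -163 - 683/3 = -1172/3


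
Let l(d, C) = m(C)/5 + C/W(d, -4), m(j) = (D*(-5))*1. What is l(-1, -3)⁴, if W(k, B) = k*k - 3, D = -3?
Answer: 6561/16 ≈ 410.06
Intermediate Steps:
W(k, B) = -3 + k² (W(k, B) = k² - 3 = -3 + k²)
m(j) = 15 (m(j) = -3*(-5)*1 = 15*1 = 15)
l(d, C) = 3 + C/(-3 + d²) (l(d, C) = 15/5 + C/(-3 + d²) = 15*(⅕) + C/(-3 + d²) = 3 + C/(-3 + d²))
l(-1, -3)⁴ = (3 - 3/(-3 + (-1)²))⁴ = (3 - 3/(-3 + 1))⁴ = (3 - 3/(-2))⁴ = (3 - 3*(-½))⁴ = (3 + 3/2)⁴ = (9/2)⁴ = 6561/16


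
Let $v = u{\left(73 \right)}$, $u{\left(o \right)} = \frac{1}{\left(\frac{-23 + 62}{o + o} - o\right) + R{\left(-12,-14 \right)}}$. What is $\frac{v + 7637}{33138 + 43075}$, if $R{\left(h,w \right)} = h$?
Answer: $\frac{94477181}{942831023} \approx 0.10021$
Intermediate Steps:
$u{\left(o \right)} = \frac{1}{-12 - o + \frac{39}{2 o}}$ ($u{\left(o \right)} = \frac{1}{\left(\frac{-23 + 62}{o + o} - o\right) - 12} = \frac{1}{\left(\frac{39}{2 o} - o\right) - 12} = \frac{1}{\left(- o + \frac{39}{2 o}\right) - 12} = \frac{1}{-12 - o + \frac{39}{2 o}}$)
$v = - \frac{146}{12371}$ ($v = 2 \cdot 73 \frac{1}{39 - 1752 - 2 \cdot 73^{2}} = 2 \cdot 73 \frac{1}{39 - 1752 - 10658} = 2 \cdot 73 \frac{1}{-12371} = 2 \cdot 73 \left(- \frac{1}{12371}\right) = - \frac{146}{12371} \approx -0.011802$)
$\frac{v + 7637}{33138 + 43075} = \frac{- \frac{146}{12371} + 7637}{33138 + 43075} = \frac{94477181}{12371 \cdot 76213} = \frac{94477181}{12371} \cdot \frac{1}{76213} = \frac{94477181}{942831023}$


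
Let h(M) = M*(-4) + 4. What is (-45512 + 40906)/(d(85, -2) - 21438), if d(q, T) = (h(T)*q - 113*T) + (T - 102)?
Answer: 2303/10148 ≈ 0.22694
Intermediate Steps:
h(M) = 4 - 4*M (h(M) = -4*M + 4 = 4 - 4*M)
d(q, T) = -102 - 112*T + q*(4 - 4*T) (d(q, T) = ((4 - 4*T)*q - 113*T) + (T - 102) = (q*(4 - 4*T) - 113*T) + (-102 + T) = (-113*T + q*(4 - 4*T)) + (-102 + T) = -102 - 112*T + q*(4 - 4*T))
(-45512 + 40906)/(d(85, -2) - 21438) = (-45512 + 40906)/((-102 - 112*(-2) + 4*85 - 4*(-2)*85) - 21438) = -4606/((-102 + 224 + 340 + 680) - 21438) = -4606/(1142 - 21438) = -4606/(-20296) = -4606*(-1/20296) = 2303/10148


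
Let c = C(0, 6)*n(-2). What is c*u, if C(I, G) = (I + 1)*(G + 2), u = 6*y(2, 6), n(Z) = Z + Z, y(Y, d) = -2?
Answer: 384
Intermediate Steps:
n(Z) = 2*Z
u = -12 (u = 6*(-2) = -12)
C(I, G) = (1 + I)*(2 + G)
c = -32 (c = (2 + 6 + 2*0 + 6*0)*(2*(-2)) = (2 + 6 + 0 + 0)*(-4) = 8*(-4) = -32)
c*u = -32*(-12) = 384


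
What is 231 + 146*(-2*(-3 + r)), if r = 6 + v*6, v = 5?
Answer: -9405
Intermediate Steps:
r = 36 (r = 6 + 5*6 = 6 + 30 = 36)
231 + 146*(-2*(-3 + r)) = 231 + 146*(-2*(-3 + 36)) = 231 + 146*(-2*33) = 231 + 146*(-66) = 231 - 9636 = -9405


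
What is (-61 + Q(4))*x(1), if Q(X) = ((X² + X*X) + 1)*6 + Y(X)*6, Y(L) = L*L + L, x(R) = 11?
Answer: 2827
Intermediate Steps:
Y(L) = L + L² (Y(L) = L² + L = L + L²)
Q(X) = 6 + 12*X² + 6*X*(1 + X) (Q(X) = ((X² + X*X) + 1)*6 + (X*(1 + X))*6 = ((X² + X²) + 1)*6 + 6*X*(1 + X) = (2*X² + 1)*6 + 6*X*(1 + X) = (1 + 2*X²)*6 + 6*X*(1 + X) = (6 + 12*X²) + 6*X*(1 + X) = 6 + 12*X² + 6*X*(1 + X))
(-61 + Q(4))*x(1) = (-61 + (6 + 6*4 + 18*4²))*11 = (-61 + (6 + 24 + 18*16))*11 = (-61 + (6 + 24 + 288))*11 = (-61 + 318)*11 = 257*11 = 2827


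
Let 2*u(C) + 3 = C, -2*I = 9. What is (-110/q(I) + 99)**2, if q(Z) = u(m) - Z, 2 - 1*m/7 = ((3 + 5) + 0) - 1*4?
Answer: 64009/4 ≈ 16002.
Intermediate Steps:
I = -9/2 (I = -1/2*9 = -9/2 ≈ -4.5000)
m = -14 (m = 14 - 7*(((3 + 5) + 0) - 1*4) = 14 - 7*((8 + 0) - 4) = 14 - 7*(8 - 4) = 14 - 7*4 = 14 - 28 = -14)
u(C) = -3/2 + C/2
q(Z) = -17/2 - Z (q(Z) = (-3/2 + (1/2)*(-14)) - Z = (-3/2 - 7) - Z = -17/2 - Z)
(-110/q(I) + 99)**2 = (-110/(-17/2 - 1*(-9/2)) + 99)**2 = (-110/(-17/2 + 9/2) + 99)**2 = (-110/(-4) + 99)**2 = (-110*(-1/4) + 99)**2 = (55/2 + 99)**2 = (253/2)**2 = 64009/4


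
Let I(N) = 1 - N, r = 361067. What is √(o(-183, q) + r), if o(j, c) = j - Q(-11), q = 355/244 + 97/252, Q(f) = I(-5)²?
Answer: 4*√22553 ≈ 600.71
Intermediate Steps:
Q(f) = 36 (Q(f) = (1 - 1*(-5))² = (1 + 5)² = 6² = 36)
q = 14141/7686 (q = 355*(1/244) + 97*(1/252) = 355/244 + 97/252 = 14141/7686 ≈ 1.8398)
o(j, c) = -36 + j (o(j, c) = j - 1*36 = j - 36 = -36 + j)
√(o(-183, q) + r) = √((-36 - 183) + 361067) = √(-219 + 361067) = √360848 = 4*√22553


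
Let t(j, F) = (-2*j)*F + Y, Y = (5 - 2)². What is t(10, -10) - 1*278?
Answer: -69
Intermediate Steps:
Y = 9 (Y = 3² = 9)
t(j, F) = 9 - 2*F*j (t(j, F) = (-2*j)*F + 9 = -2*F*j + 9 = 9 - 2*F*j)
t(10, -10) - 1*278 = (9 - 2*(-10)*10) - 1*278 = (9 + 200) - 278 = 209 - 278 = -69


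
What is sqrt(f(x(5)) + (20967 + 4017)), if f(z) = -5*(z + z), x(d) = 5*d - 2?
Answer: sqrt(24754) ≈ 157.33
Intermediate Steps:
x(d) = -2 + 5*d
f(z) = -10*z
sqrt(f(x(5)) + (20967 + 4017)) = sqrt(-10*(-2 + 5*5) + (20967 + 4017)) = sqrt(-10*(-2 + 25) + 24984) = sqrt(-10*23 + 24984) = sqrt(-230 + 24984) = sqrt(24754)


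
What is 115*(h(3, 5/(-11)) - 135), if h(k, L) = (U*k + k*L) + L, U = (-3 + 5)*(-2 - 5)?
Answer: -226205/11 ≈ -20564.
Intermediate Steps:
U = -14 (U = 2*(-7) = -14)
h(k, L) = L - 14*k + L*k (h(k, L) = (-14*k + k*L) + L = (-14*k + L*k) + L = L - 14*k + L*k)
115*(h(3, 5/(-11)) - 135) = 115*((5/(-11) - 14*3 + (5/(-11))*3) - 135) = 115*((5*(-1/11) - 42 + (5*(-1/11))*3) - 135) = 115*((-5/11 - 42 - 5/11*3) - 135) = 115*((-5/11 - 42 - 15/11) - 135) = 115*(-482/11 - 135) = 115*(-1967/11) = -226205/11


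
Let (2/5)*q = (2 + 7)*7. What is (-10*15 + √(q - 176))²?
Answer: (300 - I*√74)²/4 ≈ 22482.0 - 1290.3*I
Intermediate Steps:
q = 315/2 (q = 5*((2 + 7)*7)/2 = 5*(9*7)/2 = (5/2)*63 = 315/2 ≈ 157.50)
(-10*15 + √(q - 176))² = (-10*15 + √(315/2 - 176))² = (-150 + √(-37/2))² = (-150 + I*√74/2)²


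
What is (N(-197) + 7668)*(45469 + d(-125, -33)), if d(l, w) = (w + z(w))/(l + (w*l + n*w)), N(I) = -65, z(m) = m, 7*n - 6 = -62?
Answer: 737033869625/2132 ≈ 3.4570e+8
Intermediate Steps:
n = -8 (n = 6/7 + (⅐)*(-62) = 6/7 - 62/7 = -8)
d(l, w) = 2*w/(l - 8*w + l*w) (d(l, w) = (w + w)/(l + (w*l - 8*w)) = (2*w)/(l + (l*w - 8*w)) = (2*w)/(l + (-8*w + l*w)) = (2*w)/(l - 8*w + l*w) = 2*w/(l - 8*w + l*w))
(N(-197) + 7668)*(45469 + d(-125, -33)) = (-65 + 7668)*(45469 + 2*(-33)/(-125 - 8*(-33) - 125*(-33))) = 7603*(45469 + 2*(-33)/(-125 + 264 + 4125)) = 7603*(45469 + 2*(-33)/4264) = 7603*(45469 + 2*(-33)*(1/4264)) = 7603*(45469 - 33/2132) = 7603*(96939875/2132) = 737033869625/2132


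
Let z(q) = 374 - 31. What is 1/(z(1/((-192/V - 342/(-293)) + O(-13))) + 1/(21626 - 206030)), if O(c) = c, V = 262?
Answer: 184404/63250571 ≈ 0.0029155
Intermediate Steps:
z(q) = 343
1/(z(1/((-192/V - 342/(-293)) + O(-13))) + 1/(21626 - 206030)) = 1/(343 + 1/(21626 - 206030)) = 1/(343 + 1/(-184404)) = 1/(343 - 1/184404) = 1/(63250571/184404) = 184404/63250571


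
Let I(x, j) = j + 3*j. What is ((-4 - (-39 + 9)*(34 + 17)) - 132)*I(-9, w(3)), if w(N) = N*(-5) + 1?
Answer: -78064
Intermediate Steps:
w(N) = 1 - 5*N (w(N) = -5*N + 1 = 1 - 5*N)
I(x, j) = 4*j
((-4 - (-39 + 9)*(34 + 17)) - 132)*I(-9, w(3)) = ((-4 - (-39 + 9)*(34 + 17)) - 132)*(4*(1 - 5*3)) = ((-4 - (-30)*51) - 132)*(4*(1 - 15)) = ((-4 - 1*(-1530)) - 132)*(4*(-14)) = ((-4 + 1530) - 132)*(-56) = (1526 - 132)*(-56) = 1394*(-56) = -78064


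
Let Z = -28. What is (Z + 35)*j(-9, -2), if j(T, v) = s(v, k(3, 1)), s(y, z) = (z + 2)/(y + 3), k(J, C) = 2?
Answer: 28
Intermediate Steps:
s(y, z) = (2 + z)/(3 + y)
j(T, v) = 4/(3 + v) (j(T, v) = (2 + 2)/(3 + v) = 4/(3 + v))
(Z + 35)*j(-9, -2) = (-28 + 35)*(4/(3 - 2)) = 7*(4/1) = 7*(4*1) = 7*4 = 28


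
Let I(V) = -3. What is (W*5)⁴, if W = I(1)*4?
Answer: 12960000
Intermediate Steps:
W = -12 (W = -3*4 = -12)
(W*5)⁴ = (-12*5)⁴ = (-60)⁴ = 12960000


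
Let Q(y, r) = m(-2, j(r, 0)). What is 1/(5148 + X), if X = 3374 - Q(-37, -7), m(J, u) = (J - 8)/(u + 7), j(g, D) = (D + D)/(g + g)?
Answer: 7/59664 ≈ 0.00011732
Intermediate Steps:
j(g, D) = D/g (j(g, D) = (2*D)/((2*g)) = (2*D)*(1/(2*g)) = D/g)
m(J, u) = (-8 + J)/(7 + u)
Q(y, r) = -10/7 (Q(y, r) = (-8 - 2)/(7 + 0/r) = -10/(7 + 0) = -10/7)
X = 23628/7 (X = 3374 - 1*(-10/7) = 3374 + 10/7 = 23628/7 ≈ 3375.4)
1/(5148 + X) = 1/(5148 + 23628/7) = 1/(59664/7) = 7/59664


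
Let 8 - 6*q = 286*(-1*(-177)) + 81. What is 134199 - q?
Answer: 855889/6 ≈ 1.4265e+5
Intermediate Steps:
q = -50695/6 (q = 4/3 - (286*(-1*(-177)) + 81)/6 = 4/3 - (286*177 + 81)/6 = 4/3 - (50622 + 81)/6 = 4/3 - ⅙*50703 = 4/3 - 16901/2 = -50695/6 ≈ -8449.2)
134199 - q = 134199 - 1*(-50695/6) = 134199 + 50695/6 = 855889/6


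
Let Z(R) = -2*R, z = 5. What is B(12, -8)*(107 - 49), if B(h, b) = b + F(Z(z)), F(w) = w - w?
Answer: -464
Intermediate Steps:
F(w) = 0
B(h, b) = b (B(h, b) = b + 0 = b)
B(12, -8)*(107 - 49) = -8*(107 - 49) = -8*58 = -464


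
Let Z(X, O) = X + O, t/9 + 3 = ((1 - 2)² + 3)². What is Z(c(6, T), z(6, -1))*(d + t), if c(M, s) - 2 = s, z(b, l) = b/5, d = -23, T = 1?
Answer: 1974/5 ≈ 394.80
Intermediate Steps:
z(b, l) = b/5 (z(b, l) = b*(⅕) = b/5)
c(M, s) = 2 + s
t = 117 (t = -27 + 9*((1 - 2)² + 3)² = -27 + 9*((-1)² + 3)² = -27 + 9*(1 + 3)² = -27 + 9*4² = -27 + 9*16 = -27 + 144 = 117)
Z(X, O) = O + X
Z(c(6, T), z(6, -1))*(d + t) = ((⅕)*6 + (2 + 1))*(-23 + 117) = (6/5 + 3)*94 = (21/5)*94 = 1974/5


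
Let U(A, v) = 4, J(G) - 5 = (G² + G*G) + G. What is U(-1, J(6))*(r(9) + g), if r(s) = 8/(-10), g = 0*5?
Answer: -16/5 ≈ -3.2000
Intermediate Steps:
J(G) = 5 + G + 2*G² (J(G) = 5 + ((G² + G*G) + G) = 5 + ((G² + G²) + G) = 5 + (2*G² + G) = 5 + (G + 2*G²) = 5 + G + 2*G²)
g = 0
r(s) = -⅘ (r(s) = 8*(-⅒) = -⅘)
U(-1, J(6))*(r(9) + g) = 4*(-⅘ + 0) = 4*(-⅘) = -16/5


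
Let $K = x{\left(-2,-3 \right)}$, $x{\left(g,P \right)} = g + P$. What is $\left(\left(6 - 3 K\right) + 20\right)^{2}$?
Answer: $1681$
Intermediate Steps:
$x{\left(g,P \right)} = P + g$
$K = -5$ ($K = -3 - 2 = -5$)
$\left(\left(6 - 3 K\right) + 20\right)^{2} = \left(\left(6 - -15\right) + 20\right)^{2} = \left(\left(6 + 15\right) + 20\right)^{2} = \left(21 + 20\right)^{2} = 41^{2} = 1681$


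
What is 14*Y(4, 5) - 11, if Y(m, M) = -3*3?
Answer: -137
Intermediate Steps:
Y(m, M) = -9
14*Y(4, 5) - 11 = 14*(-9) - 11 = -126 - 11 = -137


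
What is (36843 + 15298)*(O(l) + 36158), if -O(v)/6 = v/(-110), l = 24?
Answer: 103696039442/55 ≈ 1.8854e+9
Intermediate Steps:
O(v) = 3*v/55 (O(v) = -6*v/(-110) = -6*v*(-1)/110 = -(-3)*v/55 = 3*v/55)
(36843 + 15298)*(O(l) + 36158) = (36843 + 15298)*((3/55)*24 + 36158) = 52141*(72/55 + 36158) = 52141*(1988762/55) = 103696039442/55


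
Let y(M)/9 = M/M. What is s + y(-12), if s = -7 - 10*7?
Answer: -68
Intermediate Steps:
s = -77 (s = -7 - 70 = -77)
y(M) = 9 (y(M) = 9*(M/M) = 9*1 = 9)
s + y(-12) = -77 + 9 = -68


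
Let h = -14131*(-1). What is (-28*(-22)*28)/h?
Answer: 17248/14131 ≈ 1.2206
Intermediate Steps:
h = 14131
(-28*(-22)*28)/h = (-28*(-22)*28)/14131 = (616*28)*(1/14131) = 17248*(1/14131) = 17248/14131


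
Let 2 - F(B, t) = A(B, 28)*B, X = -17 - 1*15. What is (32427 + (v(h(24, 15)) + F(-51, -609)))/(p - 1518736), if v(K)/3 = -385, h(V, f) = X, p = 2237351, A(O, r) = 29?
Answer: 32753/718615 ≈ 0.045578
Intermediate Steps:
X = -32 (X = -17 - 15 = -32)
h(V, f) = -32
v(K) = -1155 (v(K) = 3*(-385) = -1155)
F(B, t) = 2 - 29*B
(32427 + (v(h(24, 15)) + F(-51, -609)))/(p - 1518736) = (32427 + (-1155 + (2 - 29*(-51))))/(2237351 - 1518736) = (32427 + (-1155 + (2 + 1479)))/718615 = (32427 + (-1155 + 1481))*(1/718615) = (32427 + 326)*(1/718615) = 32753*(1/718615) = 32753/718615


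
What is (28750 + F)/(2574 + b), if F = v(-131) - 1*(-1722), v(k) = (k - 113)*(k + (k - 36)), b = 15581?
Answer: 103184/18155 ≈ 5.6835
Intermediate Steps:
v(k) = (-113 + k)*(-36 + 2*k) (v(k) = (-113 + k)*(k + (-36 + k)) = (-113 + k)*(-36 + 2*k))
F = 74434 (F = (4068 - 262*(-131) + 2*(-131)²) - 1*(-1722) = (4068 + 34322 + 2*17161) + 1722 = (4068 + 34322 + 34322) + 1722 = 72712 + 1722 = 74434)
(28750 + F)/(2574 + b) = (28750 + 74434)/(2574 + 15581) = 103184/18155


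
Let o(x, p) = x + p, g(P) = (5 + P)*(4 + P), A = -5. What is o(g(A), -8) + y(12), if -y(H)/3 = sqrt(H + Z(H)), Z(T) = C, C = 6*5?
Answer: -8 - 3*sqrt(42) ≈ -27.442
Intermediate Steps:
C = 30
Z(T) = 30
g(P) = (4 + P)*(5 + P)
o(x, p) = p + x
y(H) = -3*sqrt(30 + H) (y(H) = -3*sqrt(H + 30) = -3*sqrt(30 + H))
o(g(A), -8) + y(12) = (-8 + (20 + (-5)**2 + 9*(-5))) - 3*sqrt(30 + 12) = (-8 + (20 + 25 - 45)) - 3*sqrt(42) = (-8 + 0) - 3*sqrt(42) = -8 - 3*sqrt(42)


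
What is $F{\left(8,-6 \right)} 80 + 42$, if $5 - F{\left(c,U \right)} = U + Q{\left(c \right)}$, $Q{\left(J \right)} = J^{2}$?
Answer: $-4198$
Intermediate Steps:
$F{\left(c,U \right)} = 5 - U - c^{2}$ ($F{\left(c,U \right)} = 5 - \left(U + c^{2}\right) = 5 - U - c^{2}$)
$F{\left(8,-6 \right)} 80 + 42 = \left(5 - -6 - 8^{2}\right) 80 + 42 = \left(5 + 6 - 64\right) 80 + 42 = \left(-53\right) 80 + 42 = -4240 + 42 = -4198$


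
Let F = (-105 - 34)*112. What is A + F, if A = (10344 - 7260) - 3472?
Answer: -15956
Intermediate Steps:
F = -15568 (F = -139*112 = -15568)
A = -388 (A = 3084 - 3472 = -388)
A + F = -388 - 15568 = -15956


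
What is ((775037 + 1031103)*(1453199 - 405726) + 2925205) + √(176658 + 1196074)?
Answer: 1891885809425 + 2*√343183 ≈ 1.8919e+12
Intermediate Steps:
((775037 + 1031103)*(1453199 - 405726) + 2925205) + √(176658 + 1196074) = (1806140*1047473 + 2925205) + √1372732 = (1891882884220 + 2925205) + 2*√343183 = 1891885809425 + 2*√343183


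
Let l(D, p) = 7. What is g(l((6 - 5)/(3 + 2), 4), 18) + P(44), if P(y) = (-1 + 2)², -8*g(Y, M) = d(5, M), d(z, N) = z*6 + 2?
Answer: -3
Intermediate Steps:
d(z, N) = 2 + 6*z (d(z, N) = 6*z + 2 = 2 + 6*z)
g(Y, M) = -4 (g(Y, M) = -(2 + 6*5)/8 = -(2 + 30)/8 = -⅛*32 = -4)
P(y) = 1 (P(y) = 1² = 1)
g(l((6 - 5)/(3 + 2), 4), 18) + P(44) = -4 + 1 = -3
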